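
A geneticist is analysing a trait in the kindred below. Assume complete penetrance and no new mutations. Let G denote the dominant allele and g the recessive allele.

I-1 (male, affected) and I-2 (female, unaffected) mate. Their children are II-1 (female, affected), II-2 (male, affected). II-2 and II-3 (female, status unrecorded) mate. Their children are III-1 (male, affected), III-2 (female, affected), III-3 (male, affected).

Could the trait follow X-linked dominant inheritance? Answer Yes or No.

Under X-linked dominant, II-2 (affected, male) cannot arise from I-1 (affected) × I-2 (unaffected).

No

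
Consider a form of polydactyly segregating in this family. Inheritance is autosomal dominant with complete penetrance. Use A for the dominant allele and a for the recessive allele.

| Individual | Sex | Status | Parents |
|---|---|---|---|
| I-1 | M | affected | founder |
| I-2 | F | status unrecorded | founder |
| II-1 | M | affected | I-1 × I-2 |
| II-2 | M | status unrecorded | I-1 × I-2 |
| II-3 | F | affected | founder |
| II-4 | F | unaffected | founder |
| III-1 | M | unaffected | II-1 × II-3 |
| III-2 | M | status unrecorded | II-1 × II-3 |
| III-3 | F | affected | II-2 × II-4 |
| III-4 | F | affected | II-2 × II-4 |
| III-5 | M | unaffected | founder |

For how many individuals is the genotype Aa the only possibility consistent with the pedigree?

4

Obligate heterozygotes: II-1 is affected so carries A and passed a to III-1 (aa), so II-1 is Aa; II-3 is affected so carries A and passed a to III-1 (aa), so II-3 is Aa; III-3 is affected so carries A and received a from II-4 (aa), so III-3 is Aa; III-4 is affected so carries A and received a from II-4 (aa), so III-4 is Aa.
Every other individual is either homozygous by phenotype or has at least one consistent homozygous assignment, so the count is 4.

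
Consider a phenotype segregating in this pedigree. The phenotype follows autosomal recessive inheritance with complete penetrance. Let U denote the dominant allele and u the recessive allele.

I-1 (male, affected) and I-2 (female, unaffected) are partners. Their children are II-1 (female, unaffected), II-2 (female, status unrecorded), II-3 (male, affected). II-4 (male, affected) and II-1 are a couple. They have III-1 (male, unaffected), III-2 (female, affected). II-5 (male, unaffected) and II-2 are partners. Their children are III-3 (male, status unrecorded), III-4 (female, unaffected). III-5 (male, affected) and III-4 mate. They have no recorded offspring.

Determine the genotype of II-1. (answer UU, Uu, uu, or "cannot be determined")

From phenotype alone, II-1 is UU or Uu.
II-1 is unaffected so carries U and received u from I-1 (uu), so II-1 is Uu.

Uu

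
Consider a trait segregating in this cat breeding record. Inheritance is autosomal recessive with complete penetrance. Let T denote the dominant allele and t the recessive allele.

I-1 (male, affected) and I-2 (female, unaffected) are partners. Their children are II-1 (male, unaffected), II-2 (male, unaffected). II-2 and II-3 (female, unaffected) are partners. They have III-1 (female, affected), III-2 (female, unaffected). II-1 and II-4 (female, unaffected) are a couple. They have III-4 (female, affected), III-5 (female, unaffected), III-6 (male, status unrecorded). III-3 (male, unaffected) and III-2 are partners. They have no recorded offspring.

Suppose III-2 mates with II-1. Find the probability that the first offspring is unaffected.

5/6

II-2 is unaffected so carries T and received t from I-1 (tt), so II-2 is Tt.
II-3 is unaffected so carries T and passed t to III-1 (tt), so II-3 is Tt.
III-2 is an unaffected offspring of II-2 (Tt) × II-3 (Tt), whose cross gives 1/4 TT : 1/2 Tt : 1/4 tt; conditioning on being unaffected, III-2 is TT with probability 1/3, Tt with probability 2/3.
II-1 is unaffected so carries T and received t from I-1 (tt), so II-1 is Tt.
Summing over parental genotype combinations, P(offspring is unaffected) = 1/3·1 + 2/3·3/4 = 5/6.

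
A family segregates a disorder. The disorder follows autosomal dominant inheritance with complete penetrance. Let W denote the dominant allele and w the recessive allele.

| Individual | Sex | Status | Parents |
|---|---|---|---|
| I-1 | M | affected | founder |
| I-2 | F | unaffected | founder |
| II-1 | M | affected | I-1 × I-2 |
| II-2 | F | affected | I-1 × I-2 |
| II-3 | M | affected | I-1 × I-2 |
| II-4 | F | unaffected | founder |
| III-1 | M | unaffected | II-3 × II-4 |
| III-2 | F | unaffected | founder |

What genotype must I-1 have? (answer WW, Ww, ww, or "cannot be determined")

cannot be determined

I-1's phenotype allows WW or Ww, and no parent or child forces a single allele at both positions; consistent genotype assignments exist with I-1 as WW or Ww.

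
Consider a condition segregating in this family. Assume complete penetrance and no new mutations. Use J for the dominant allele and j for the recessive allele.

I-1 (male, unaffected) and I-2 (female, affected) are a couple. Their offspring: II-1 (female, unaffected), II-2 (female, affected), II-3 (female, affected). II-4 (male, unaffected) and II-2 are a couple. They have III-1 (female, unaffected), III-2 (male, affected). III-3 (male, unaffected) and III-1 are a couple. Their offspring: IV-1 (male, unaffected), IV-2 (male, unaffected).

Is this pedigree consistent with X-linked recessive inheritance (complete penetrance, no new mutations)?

No

Under X-linked recessive, II-2 (affected, female) cannot arise from I-1 (unaffected) × I-2 (affected).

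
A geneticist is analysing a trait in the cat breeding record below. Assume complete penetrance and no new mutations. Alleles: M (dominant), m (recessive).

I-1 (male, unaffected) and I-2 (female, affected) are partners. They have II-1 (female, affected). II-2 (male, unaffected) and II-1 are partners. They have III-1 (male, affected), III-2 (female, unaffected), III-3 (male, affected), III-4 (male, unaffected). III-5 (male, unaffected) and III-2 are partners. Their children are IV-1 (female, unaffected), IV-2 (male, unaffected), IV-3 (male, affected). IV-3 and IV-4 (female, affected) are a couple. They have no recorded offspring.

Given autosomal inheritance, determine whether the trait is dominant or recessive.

recessive

III-5 and III-2 are both unaffected yet have an affected child IV-3. Under dominance, an affected child requires at least one affected parent, so the trait cannot be dominant.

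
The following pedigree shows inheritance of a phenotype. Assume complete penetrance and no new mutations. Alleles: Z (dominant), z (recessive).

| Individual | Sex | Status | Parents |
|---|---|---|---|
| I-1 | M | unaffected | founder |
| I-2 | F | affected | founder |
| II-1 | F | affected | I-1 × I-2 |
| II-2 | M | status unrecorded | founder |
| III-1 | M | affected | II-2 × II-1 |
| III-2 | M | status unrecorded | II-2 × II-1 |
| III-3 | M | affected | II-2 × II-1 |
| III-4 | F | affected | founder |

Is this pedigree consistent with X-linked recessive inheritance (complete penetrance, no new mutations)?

No

Under X-linked recessive, II-1 (affected, female) cannot arise from I-1 (unaffected) × I-2 (affected).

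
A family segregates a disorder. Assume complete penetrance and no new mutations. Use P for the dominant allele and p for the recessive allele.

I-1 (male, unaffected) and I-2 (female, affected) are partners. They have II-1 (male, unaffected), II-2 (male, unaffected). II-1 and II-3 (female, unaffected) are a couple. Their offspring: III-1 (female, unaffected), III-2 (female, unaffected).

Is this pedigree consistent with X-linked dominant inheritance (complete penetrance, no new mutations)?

A consistent assignment under X-linked dominant exists: I-1 X^p Y, I-2 X^P X^p, II-1 X^p Y, II-2 X^p Y, II-3 X^p X^p, III-1 X^p X^p, III-2 X^p X^p.
In this assignment every recorded phenotype matches its genotype and every non-founder's genotype is obtainable from its parents' genotypes, so the pedigree is consistent.

Yes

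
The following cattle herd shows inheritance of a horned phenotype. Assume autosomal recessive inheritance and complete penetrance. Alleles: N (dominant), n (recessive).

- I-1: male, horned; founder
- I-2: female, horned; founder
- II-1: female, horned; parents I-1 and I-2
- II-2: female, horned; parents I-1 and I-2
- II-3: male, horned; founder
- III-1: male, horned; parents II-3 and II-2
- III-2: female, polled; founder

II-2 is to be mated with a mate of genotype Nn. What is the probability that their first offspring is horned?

II-2 is horned, so II-2 is nn.
The cross gives 1/2 Nn : 1/2 nn, so P(offspring is horned) = 1/2.

1/2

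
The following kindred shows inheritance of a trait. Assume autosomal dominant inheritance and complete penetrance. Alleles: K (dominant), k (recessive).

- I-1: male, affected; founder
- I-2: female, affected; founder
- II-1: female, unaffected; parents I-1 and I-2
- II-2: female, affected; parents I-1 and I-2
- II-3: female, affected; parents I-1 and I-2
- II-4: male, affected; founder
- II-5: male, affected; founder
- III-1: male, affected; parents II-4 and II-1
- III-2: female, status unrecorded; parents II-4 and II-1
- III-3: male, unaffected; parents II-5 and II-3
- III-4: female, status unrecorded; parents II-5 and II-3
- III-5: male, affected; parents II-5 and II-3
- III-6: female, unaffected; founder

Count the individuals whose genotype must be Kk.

5

Obligate heterozygotes: I-1 is affected so carries K and passed k to II-1 (kk), so I-1 is Kk; I-2 is affected so carries K and passed k to II-1 (kk), so I-2 is Kk; II-3 is affected so carries K and passed k to III-3 (kk), so II-3 is Kk; II-5 is affected so carries K and passed k to III-3 (kk), so II-5 is Kk; III-1 is affected so carries K and received k from II-1 (kk), so III-1 is Kk.
Every other individual is either homozygous by phenotype or has at least one consistent homozygous assignment, so the count is 5.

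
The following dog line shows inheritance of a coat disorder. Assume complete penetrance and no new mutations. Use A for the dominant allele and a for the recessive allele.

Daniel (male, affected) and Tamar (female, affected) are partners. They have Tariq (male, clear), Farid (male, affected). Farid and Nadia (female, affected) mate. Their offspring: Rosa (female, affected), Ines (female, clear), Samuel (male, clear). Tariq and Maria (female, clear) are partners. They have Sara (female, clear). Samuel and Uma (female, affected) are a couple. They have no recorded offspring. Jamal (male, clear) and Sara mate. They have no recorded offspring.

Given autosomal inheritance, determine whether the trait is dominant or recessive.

Daniel and Tamar are both affected yet have a clear child Tariq. Under a recessive model two affected parents are homozygous and every child would be affected, so the trait cannot be recessive.

dominant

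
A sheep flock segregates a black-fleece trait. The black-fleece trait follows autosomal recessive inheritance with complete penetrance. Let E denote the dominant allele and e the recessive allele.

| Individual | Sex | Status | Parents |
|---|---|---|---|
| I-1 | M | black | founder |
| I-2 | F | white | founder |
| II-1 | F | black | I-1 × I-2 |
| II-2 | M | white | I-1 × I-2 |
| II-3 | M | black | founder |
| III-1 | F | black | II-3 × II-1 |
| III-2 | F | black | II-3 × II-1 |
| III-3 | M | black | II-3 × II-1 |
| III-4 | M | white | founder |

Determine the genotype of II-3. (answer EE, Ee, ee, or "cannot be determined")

II-3 is black, so II-3 is ee.

ee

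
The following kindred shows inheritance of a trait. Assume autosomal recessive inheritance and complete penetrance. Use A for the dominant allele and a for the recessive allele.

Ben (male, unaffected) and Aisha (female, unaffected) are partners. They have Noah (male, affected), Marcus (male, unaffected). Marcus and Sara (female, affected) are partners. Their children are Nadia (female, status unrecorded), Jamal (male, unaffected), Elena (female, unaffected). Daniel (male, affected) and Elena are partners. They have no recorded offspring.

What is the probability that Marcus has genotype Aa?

1/3

Ben is unaffected so carries A and passed a to Noah (aa), so Ben is Aa.
Aisha is unaffected so carries A and passed a to Noah (aa), so Aisha is Aa.
Their cross gives offspring ratios 1/4 AA : 1/2 Aa : 1/4 aa. Conditioning on Marcus being unaffected, P(Aa) = 1/2 / 3/4 = 2/3 before taking Marcus's own offspring into account.
Sara is affected, so Sara is aa.
Now use Marcus's offspring. Probability of each recorded status — unaffected son Jamal: 1/2 if Marcus is Aa, 1 if AA; unaffected daughter Elena: 1/2 if Marcus is Aa, 1 if AA. (Nadia: equally likely either way, so uninformative.)
Bayes: P(Aa) = 2/3·1/4 / (2/3·1/4 + 1/3·1) = 1/3.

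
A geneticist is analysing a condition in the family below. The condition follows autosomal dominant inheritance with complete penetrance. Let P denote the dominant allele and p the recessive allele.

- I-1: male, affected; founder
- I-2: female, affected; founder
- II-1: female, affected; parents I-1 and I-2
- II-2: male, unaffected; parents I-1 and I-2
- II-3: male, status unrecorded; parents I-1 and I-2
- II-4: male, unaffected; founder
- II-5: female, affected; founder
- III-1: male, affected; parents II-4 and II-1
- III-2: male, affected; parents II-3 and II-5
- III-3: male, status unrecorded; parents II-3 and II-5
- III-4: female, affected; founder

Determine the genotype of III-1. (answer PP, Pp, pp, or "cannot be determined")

Pp

From phenotype alone, III-1 is PP or Pp.
III-1 is affected so carries P and received p from II-4 (pp), so III-1 is Pp.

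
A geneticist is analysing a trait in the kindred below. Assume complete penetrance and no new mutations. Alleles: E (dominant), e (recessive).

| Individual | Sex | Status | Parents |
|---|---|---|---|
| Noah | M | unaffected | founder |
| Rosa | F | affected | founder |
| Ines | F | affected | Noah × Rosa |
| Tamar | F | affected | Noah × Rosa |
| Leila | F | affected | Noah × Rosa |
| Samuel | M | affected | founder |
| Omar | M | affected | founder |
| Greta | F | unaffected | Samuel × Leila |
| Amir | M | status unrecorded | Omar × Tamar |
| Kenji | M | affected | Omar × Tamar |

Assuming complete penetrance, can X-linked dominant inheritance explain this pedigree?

No

Under X-linked dominant, Greta (unaffected, female) cannot arise from Samuel (affected) × Leila (affected).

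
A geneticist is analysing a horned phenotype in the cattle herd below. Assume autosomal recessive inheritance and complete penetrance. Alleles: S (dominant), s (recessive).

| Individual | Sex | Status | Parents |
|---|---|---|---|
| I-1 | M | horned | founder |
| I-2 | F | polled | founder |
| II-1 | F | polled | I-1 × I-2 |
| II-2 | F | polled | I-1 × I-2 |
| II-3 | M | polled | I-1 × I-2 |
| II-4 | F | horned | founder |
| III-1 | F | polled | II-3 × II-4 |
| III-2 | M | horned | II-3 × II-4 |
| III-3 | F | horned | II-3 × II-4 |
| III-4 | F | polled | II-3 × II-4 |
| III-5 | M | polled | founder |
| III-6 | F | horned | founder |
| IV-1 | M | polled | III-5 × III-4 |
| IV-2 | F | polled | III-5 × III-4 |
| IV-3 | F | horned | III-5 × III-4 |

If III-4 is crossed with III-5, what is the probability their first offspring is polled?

III-4 is polled so carries S and received s from II-4 (ss), so III-4 is Ss.
III-5 is polled so carries S and passed s to IV-3 (ss), so III-5 is Ss.
The cross gives 1/4 SS : 1/2 Ss : 1/4 ss, so P(offspring is polled) = 3/4.

3/4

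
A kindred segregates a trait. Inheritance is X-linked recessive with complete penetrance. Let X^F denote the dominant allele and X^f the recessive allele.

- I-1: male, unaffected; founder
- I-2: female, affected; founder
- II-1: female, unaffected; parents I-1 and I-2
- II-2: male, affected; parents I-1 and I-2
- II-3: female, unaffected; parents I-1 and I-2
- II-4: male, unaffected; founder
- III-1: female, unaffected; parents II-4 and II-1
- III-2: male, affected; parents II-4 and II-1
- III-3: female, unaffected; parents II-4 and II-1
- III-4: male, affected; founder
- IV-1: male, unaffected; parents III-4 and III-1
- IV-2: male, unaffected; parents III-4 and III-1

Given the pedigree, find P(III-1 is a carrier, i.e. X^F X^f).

1/5

II-4 is unaffected, so II-4 is X^F Y.
II-1 is unaffected so carries F and received f from I-2 (X^f X^f), so II-1 is X^F X^f.
Their cross gives offspring ratios 1/2 X^F X^F : 1/2 X^F X^f. Conditioning on III-1 being unaffected, P(X^F X^f) = 1/2 / 1 = 1/2 before taking III-1's own offspring into account.
III-4 is affected, so III-4 is X^f Y.
Now use III-1's offspring. Probability of each recorded status — unaffected son IV-1: 1/2 if III-1 is X^F X^f, 1 if X^F X^F; unaffected son IV-2: 1/2 if III-1 is X^F X^f, 1 if X^F X^F.
Bayes: P(X^F X^f) = 1/2·1/4 / (1/2·1/4 + 1/2·1) = 1/5.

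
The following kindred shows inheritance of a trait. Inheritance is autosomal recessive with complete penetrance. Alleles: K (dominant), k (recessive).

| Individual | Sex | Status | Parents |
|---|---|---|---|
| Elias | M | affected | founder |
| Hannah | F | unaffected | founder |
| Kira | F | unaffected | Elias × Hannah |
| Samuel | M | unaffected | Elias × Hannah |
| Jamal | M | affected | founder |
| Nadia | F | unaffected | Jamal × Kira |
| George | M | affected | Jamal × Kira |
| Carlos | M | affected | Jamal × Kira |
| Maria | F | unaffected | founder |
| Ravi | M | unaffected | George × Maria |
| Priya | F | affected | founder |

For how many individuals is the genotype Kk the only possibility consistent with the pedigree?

Obligate heterozygotes: Kira is unaffected so carries K and received k from Elias (kk), so Kira is Kk; Samuel is unaffected so carries K and received k from Elias (kk), so Samuel is Kk; Nadia is unaffected so carries K and received k from Jamal (kk), so Nadia is Kk; Ravi is unaffected so carries K and received k from George (kk), so Ravi is Kk.
Every other individual is either homozygous by phenotype or has at least one consistent homozygous assignment, so the count is 4.

4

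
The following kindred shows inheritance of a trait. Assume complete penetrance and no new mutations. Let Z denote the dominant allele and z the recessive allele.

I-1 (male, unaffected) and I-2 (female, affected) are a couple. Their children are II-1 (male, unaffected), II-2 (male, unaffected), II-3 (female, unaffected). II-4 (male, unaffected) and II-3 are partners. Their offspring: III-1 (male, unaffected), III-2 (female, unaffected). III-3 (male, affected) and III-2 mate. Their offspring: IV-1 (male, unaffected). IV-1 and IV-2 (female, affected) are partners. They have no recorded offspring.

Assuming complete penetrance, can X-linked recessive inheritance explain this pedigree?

Under X-linked recessive, II-1 (unaffected, male) cannot arise from I-1 (unaffected) × I-2 (affected).

No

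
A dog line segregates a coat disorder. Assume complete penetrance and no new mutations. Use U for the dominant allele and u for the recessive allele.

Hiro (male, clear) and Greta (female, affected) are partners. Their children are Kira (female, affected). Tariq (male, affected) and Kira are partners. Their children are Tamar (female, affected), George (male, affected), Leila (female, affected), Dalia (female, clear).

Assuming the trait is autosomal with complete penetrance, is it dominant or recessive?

Tariq and Kira are both affected yet have a clear child Dalia. Under a recessive model two affected parents are homozygous and every child would be affected, so the trait cannot be recessive.

dominant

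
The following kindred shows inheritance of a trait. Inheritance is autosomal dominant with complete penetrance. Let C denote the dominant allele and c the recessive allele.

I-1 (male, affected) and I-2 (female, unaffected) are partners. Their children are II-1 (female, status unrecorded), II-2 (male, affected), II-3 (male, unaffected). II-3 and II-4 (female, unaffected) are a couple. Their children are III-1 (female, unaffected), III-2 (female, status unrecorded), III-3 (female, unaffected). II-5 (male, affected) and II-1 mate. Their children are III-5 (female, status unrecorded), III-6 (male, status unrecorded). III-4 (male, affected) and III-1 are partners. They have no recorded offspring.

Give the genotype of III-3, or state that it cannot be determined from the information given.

III-3 is unaffected, so III-3 is cc.

cc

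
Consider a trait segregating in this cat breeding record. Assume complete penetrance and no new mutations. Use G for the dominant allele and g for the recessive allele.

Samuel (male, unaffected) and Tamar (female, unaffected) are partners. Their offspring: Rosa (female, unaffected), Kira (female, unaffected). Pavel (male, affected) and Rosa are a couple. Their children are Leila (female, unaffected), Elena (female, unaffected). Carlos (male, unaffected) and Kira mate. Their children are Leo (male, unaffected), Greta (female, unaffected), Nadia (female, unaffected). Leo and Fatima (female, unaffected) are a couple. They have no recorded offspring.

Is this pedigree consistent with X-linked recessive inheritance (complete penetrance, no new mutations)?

A consistent assignment under X-linked recessive exists: Samuel X^G Y, Tamar X^G X^G, Rosa X^G X^G, Kira X^G X^G, Pavel X^g Y, Carlos X^G Y, Leila X^G X^g, Elena X^G X^g, Leo X^G Y, Greta X^G X^G, Nadia X^G X^G, Fatima X^G X^G.
In this assignment every recorded phenotype matches its genotype and every non-founder's genotype is obtainable from its parents' genotypes, so the pedigree is consistent.

Yes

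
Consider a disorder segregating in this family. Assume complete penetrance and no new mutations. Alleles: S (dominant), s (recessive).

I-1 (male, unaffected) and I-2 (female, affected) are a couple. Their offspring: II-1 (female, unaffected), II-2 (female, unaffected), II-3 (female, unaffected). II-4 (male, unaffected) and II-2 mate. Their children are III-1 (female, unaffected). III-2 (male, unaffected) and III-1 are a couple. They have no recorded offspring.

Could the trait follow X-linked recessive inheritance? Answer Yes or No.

A consistent assignment under X-linked recessive exists: I-1 X^S Y, I-2 X^s X^s, II-1 X^S X^s, II-2 X^S X^s, II-3 X^S X^s, II-4 X^S Y, III-1 X^S X^S, III-2 X^S Y.
In this assignment every recorded phenotype matches its genotype and every non-founder's genotype is obtainable from its parents' genotypes, so the pedigree is consistent.

Yes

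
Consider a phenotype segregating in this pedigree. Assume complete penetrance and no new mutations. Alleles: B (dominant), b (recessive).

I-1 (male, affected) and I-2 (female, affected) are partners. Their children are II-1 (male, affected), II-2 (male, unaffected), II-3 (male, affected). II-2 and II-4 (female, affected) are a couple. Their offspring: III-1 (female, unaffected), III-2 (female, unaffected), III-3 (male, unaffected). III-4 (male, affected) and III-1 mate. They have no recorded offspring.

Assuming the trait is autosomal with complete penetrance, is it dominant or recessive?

I-1 and I-2 are both affected yet have an unaffected child II-2. Under a recessive model two affected parents are homozygous and every child would be affected, so the trait cannot be recessive.

dominant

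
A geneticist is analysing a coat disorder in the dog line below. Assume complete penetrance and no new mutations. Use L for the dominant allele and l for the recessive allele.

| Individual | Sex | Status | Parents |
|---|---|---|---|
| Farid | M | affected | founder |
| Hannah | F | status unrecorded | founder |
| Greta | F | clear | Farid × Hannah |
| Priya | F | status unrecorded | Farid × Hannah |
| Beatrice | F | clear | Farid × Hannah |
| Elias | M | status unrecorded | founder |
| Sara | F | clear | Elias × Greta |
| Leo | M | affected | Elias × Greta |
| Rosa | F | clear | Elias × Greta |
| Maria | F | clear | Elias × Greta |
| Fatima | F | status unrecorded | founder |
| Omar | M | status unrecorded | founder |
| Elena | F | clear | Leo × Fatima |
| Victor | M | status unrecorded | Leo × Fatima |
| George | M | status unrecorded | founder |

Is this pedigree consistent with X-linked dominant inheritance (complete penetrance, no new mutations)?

Under X-linked dominant, Greta (clear, female) cannot arise from Farid (affected) × Hannah (unrecorded).

No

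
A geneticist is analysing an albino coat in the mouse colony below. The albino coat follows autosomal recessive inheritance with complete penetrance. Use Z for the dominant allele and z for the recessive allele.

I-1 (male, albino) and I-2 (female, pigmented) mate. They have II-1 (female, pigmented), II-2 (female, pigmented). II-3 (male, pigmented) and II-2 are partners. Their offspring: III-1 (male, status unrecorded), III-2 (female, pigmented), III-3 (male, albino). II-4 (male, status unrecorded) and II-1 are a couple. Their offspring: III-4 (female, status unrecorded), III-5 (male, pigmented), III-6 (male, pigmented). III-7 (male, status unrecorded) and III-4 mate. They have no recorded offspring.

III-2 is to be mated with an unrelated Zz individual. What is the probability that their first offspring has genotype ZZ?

II-3 is pigmented so carries Z and passed z to III-3 (zz), so II-3 is Zz.
II-2 is pigmented so carries Z and received z from I-1 (zz), so II-2 is Zz.
III-2 is a pigmented offspring of II-3 (Zz) × II-2 (Zz), whose cross gives 1/4 ZZ : 1/2 Zz : 1/4 zz; conditioning on being pigmented, III-2 is ZZ with probability 1/3, Zz with probability 2/3.
Summing over parental genotype combinations, P(offspring has genotype ZZ) = 1/3·1/2 + 2/3·1/4 = 1/3.

1/3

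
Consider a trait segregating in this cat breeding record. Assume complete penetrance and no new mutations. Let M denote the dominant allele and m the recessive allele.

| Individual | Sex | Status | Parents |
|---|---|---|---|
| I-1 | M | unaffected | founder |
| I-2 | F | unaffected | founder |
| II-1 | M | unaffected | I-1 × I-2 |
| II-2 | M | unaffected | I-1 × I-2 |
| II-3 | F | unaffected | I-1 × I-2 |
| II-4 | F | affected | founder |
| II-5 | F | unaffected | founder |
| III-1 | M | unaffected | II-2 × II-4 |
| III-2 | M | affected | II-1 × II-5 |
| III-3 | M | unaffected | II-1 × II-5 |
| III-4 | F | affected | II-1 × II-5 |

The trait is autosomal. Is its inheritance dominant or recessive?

recessive

II-1 and II-5 are both unaffected yet have an affected child III-2. Under dominance, an affected child requires at least one affected parent, so the trait cannot be dominant.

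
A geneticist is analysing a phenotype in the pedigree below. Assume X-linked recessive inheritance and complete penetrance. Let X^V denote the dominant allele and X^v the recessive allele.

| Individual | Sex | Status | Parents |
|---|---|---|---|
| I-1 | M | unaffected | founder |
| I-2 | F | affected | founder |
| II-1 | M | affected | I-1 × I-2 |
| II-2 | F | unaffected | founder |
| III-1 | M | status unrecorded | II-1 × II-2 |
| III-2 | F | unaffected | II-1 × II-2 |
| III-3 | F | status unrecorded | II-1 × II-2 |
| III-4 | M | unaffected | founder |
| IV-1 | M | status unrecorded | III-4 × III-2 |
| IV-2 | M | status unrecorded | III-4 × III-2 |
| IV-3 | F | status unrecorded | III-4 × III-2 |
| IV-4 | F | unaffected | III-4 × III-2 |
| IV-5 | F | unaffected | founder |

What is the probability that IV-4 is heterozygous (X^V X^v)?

III-4 is unaffected, so III-4 is X^V Y.
III-2 is unaffected so carries V and received v from II-1 (X^v Y), so III-2 is X^V X^v.
Their cross gives offspring ratios 1/2 X^V X^V : 1/2 X^V X^v. Conditioning on IV-4 being unaffected, P(X^V X^v) = 1/2 / 1 = 1/2.

1/2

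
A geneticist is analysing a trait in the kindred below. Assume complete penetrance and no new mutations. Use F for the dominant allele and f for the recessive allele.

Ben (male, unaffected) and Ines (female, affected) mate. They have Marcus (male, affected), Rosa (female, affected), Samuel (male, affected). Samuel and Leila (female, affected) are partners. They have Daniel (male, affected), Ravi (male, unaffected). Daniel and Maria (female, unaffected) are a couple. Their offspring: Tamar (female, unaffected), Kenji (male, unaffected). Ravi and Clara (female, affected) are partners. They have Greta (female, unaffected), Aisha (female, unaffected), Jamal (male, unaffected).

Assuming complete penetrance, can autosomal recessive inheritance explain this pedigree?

No

Under autosomal recessive, Ravi (unaffected, male) cannot arise from Samuel (affected) × Leila (affected).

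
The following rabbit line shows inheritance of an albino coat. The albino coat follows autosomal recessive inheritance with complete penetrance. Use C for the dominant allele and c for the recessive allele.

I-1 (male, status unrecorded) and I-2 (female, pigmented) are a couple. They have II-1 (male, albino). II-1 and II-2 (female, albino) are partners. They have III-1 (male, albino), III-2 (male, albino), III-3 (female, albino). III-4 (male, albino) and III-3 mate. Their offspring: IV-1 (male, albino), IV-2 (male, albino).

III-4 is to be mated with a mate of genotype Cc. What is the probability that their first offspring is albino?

III-4 is albino, so III-4 is cc.
The cross gives 1/2 Cc : 1/2 cc, so P(offspring is albino) = 1/2.

1/2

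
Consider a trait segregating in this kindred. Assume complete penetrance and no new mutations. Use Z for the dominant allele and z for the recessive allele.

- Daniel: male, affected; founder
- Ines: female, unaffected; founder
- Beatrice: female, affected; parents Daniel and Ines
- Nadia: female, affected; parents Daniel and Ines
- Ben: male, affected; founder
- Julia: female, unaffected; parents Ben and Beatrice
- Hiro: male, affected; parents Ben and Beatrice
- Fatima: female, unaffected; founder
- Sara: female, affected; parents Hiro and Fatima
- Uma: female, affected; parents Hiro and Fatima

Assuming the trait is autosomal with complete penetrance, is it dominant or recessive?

dominant

Ben and Beatrice are both affected yet have an unaffected child Julia. Under a recessive model two affected parents are homozygous and every child would be affected, so the trait cannot be recessive.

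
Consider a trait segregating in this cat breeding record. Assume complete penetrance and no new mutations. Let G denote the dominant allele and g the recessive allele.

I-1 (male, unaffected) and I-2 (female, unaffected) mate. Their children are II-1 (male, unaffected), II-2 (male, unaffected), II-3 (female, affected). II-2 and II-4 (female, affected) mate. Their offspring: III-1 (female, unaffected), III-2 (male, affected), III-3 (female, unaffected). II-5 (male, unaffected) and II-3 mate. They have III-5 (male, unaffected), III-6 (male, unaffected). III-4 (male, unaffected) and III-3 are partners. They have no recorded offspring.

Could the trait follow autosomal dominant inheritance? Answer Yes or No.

No

Under autosomal dominant, II-3 (affected, female) cannot arise from I-1 (unaffected) × I-2 (unaffected).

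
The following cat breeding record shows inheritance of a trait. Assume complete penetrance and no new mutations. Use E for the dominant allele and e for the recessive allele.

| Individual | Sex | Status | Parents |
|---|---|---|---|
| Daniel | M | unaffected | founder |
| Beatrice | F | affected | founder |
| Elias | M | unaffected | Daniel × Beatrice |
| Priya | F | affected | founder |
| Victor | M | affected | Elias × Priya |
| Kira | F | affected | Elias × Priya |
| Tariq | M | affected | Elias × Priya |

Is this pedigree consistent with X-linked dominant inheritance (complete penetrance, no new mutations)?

Yes

A consistent assignment under X-linked dominant exists: Daniel X^e Y, Beatrice X^E X^e, Elias X^e Y, Priya X^E X^E, Victor X^E Y, Kira X^E X^e, Tariq X^E Y.
In this assignment every recorded phenotype matches its genotype and every non-founder's genotype is obtainable from its parents' genotypes, so the pedigree is consistent.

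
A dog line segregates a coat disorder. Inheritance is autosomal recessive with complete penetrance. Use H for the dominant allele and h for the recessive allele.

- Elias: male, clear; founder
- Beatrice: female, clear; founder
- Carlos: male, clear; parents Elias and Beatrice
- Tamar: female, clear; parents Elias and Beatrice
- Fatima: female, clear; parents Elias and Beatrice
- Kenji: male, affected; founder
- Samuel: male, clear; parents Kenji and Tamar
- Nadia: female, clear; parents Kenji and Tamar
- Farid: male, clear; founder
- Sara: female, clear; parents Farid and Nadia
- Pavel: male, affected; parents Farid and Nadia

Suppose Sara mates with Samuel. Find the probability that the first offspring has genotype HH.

1/3

Farid is clear so carries H and passed h to Pavel (hh), so Farid is Hh.
Nadia is clear so carries H and received h from Kenji (hh), so Nadia is Hh.
Sara is a clear offspring of Farid (Hh) × Nadia (Hh), whose cross gives 1/4 HH : 1/2 Hh : 1/4 hh; conditioning on being clear, Sara is HH with probability 1/3, Hh with probability 2/3.
Samuel is clear so carries H and received h from Kenji (hh), so Samuel is Hh.
Summing over parental genotype combinations, P(offspring has genotype HH) = 1/3·1/2 + 2/3·1/4 = 1/3.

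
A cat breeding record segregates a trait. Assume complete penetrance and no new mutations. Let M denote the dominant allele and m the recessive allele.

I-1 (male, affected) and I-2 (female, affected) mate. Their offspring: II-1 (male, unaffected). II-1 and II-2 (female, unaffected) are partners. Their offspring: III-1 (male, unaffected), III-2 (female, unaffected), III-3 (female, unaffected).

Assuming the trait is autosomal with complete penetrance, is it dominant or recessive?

dominant

I-1 and I-2 are both affected yet have an unaffected child II-1. Under a recessive model two affected parents are homozygous and every child would be affected, so the trait cannot be recessive.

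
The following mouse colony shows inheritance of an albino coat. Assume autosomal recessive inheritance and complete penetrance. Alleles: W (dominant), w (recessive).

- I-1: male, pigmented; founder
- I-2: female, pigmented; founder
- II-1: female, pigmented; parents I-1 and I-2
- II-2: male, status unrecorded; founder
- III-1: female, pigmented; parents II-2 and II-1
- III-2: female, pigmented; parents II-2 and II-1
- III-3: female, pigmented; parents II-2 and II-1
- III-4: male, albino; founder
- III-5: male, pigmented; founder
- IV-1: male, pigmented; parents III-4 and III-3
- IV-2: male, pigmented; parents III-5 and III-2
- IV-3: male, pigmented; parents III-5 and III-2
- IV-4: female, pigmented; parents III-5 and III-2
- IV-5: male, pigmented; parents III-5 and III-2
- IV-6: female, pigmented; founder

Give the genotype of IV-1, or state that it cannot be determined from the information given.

Ww

From phenotype alone, IV-1 is WW or Ww.
IV-1 is pigmented so carries W and received w from III-4 (ww), so IV-1 is Ww.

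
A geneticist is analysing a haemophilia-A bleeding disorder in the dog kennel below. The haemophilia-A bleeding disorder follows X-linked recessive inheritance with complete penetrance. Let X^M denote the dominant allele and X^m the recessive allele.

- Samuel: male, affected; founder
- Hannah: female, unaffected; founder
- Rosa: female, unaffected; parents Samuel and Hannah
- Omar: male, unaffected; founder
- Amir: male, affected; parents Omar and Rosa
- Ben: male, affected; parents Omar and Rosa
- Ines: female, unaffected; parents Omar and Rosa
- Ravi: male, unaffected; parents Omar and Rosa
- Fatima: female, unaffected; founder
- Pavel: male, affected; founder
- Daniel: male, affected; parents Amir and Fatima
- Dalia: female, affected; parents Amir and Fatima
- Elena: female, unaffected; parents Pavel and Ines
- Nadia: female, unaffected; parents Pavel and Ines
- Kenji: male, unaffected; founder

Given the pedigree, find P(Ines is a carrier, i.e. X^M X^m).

Omar is unaffected, so Omar is X^M Y.
Rosa is unaffected so carries M and received m from Samuel (X^m Y), so Rosa is X^M X^m.
Their cross gives offspring ratios 1/2 X^M X^M : 1/2 X^M X^m. Conditioning on Ines being unaffected, P(X^M X^m) = 1/2 / 1 = 1/2 before taking Ines's own offspring into account.
Pavel is affected, so Pavel is X^m Y.
Now use Ines's offspring. Probability of each recorded status — unaffected daughter Elena: 1/2 if Ines is X^M X^m, 1 if X^M X^M; unaffected daughter Nadia: 1/2 if Ines is X^M X^m, 1 if X^M X^M.
Bayes: P(X^M X^m) = 1/2·1/4 / (1/2·1/4 + 1/2·1) = 1/5.

1/5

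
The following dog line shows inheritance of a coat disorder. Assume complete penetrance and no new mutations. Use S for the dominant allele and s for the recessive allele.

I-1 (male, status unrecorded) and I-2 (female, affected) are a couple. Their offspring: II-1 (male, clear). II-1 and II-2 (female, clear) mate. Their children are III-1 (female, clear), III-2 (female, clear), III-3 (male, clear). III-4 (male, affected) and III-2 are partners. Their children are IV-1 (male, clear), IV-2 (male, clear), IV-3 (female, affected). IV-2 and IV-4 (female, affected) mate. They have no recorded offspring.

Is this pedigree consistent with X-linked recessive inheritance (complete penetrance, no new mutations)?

Under X-linked recessive, II-1 (clear, male) cannot arise from I-1 (unrecorded) × I-2 (affected).

No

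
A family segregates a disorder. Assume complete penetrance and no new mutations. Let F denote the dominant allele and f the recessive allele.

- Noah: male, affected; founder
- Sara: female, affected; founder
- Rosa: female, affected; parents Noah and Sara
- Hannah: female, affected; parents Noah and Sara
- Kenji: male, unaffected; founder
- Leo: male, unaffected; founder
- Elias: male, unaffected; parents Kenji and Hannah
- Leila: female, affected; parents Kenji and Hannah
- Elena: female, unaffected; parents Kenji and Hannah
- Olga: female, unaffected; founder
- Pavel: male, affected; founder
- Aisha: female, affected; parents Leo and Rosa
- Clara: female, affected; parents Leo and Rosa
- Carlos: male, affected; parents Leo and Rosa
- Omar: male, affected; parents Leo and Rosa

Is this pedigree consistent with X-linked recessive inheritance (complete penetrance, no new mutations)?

Under X-linked recessive, Elias (unaffected, male) cannot arise from Kenji (unaffected) × Hannah (affected).

No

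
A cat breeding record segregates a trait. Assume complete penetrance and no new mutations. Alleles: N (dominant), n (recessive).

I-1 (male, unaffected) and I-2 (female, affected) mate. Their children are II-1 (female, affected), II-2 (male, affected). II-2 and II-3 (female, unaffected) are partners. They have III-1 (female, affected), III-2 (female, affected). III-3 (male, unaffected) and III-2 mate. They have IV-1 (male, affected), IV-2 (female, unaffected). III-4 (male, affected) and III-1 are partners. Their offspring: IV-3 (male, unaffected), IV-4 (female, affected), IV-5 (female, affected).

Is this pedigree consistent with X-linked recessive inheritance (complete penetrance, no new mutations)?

No

Under X-linked recessive, II-1 (affected, female) cannot arise from I-1 (unaffected) × I-2 (affected).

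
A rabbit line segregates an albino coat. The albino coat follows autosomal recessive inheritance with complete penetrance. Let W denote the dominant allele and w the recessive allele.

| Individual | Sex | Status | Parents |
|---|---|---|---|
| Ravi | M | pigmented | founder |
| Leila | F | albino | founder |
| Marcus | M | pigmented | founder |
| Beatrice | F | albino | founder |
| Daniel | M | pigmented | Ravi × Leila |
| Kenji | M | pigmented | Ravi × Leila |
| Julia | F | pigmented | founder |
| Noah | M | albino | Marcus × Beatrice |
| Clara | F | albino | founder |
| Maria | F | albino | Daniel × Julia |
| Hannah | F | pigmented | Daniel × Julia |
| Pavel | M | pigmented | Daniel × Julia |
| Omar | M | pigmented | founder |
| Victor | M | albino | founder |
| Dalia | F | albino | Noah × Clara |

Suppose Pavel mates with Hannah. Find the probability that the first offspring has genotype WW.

Daniel is pigmented so carries W and received w from Leila (ww), so Daniel is Ww.
Julia is pigmented so carries W and passed w to Maria (ww), so Julia is Ww.
Pavel is a pigmented offspring of Daniel (Ww) × Julia (Ww), whose cross gives 1/4 WW : 1/2 Ww : 1/4 ww; conditioning on being pigmented, Pavel is WW with probability 1/3, Ww with probability 2/3.
Hannah is a pigmented offspring of Daniel (Ww) × Julia (Ww), whose cross gives 1/4 WW : 1/2 Ww : 1/4 ww; conditioning on being pigmented, Hannah is WW with probability 1/3, Ww with probability 2/3.
Summing over parental genotype combinations, P(offspring has genotype WW) = 1/9·1 + 2/9·1/2 + 2/9·1/2 + 4/9·1/4 = 4/9.

4/9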